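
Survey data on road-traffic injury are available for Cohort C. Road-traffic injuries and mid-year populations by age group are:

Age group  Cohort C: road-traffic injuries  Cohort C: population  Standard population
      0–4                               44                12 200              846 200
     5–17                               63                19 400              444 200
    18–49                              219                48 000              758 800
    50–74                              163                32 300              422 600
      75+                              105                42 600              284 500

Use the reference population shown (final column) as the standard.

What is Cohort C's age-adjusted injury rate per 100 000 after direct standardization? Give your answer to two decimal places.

Age-specific rates per 100 000 for Cohort C: 360.66, 324.74, 456.25, 504.64, 246.48.
Standard total = 2 756 300; weights = 0.3070, 0.1612, 0.2753, 0.1533, 0.1032.
Standardized rate: 0.3070×360.66 + 0.1612×324.74 + 0.2753×456.25 + 0.1533×504.64 + 0.1032×246.48 = 391.4761 per 100 000.

391.48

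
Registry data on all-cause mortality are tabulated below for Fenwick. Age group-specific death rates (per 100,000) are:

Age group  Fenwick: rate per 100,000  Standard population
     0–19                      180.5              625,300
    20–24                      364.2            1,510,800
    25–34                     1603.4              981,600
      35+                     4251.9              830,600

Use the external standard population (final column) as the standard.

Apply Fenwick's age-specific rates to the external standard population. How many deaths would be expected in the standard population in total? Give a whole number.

57686

Expected deaths = Σ (standard pop × age-specific rate ÷ 100,000)
= 625,300×180.5/100,000 + 1,510,800×364.2/100,000 + 981,600×1603.4/100,000 + 830,600×4251.9/100,000
= 1128.67 + 5502.33 + 15738.97 + 35316.28 = 57686.26.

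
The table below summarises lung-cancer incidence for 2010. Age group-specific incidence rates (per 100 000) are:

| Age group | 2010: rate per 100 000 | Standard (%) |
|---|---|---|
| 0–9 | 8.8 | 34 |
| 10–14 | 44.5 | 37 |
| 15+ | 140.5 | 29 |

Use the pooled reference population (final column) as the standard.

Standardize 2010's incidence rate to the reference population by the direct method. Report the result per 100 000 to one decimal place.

60.2

Standard weights: 0.34, 0.37, 0.29.
Standardized rate: 0.3400×8.8 + 0.3700×44.5 + 0.2900×140.5 = 60.2020 per 100 000.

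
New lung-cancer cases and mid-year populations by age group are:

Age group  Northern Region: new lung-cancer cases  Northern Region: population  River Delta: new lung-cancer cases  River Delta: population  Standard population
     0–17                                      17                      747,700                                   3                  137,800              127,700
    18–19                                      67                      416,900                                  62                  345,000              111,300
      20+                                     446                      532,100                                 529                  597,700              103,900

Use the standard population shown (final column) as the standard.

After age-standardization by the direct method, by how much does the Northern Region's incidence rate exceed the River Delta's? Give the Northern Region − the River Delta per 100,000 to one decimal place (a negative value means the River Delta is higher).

Age-specific rates per 100,000 for the Northern Region: 2.27, 16.07, 83.82.
For the River Delta: 2.18, 17.97, 88.51.
Standard total = 342,900; weights = 0.3724, 0.3246, 0.3030.
The Northern Region: 0.3724×2.27 + 0.3246×16.07 + 0.3030×83.82 = 31.4605 per 100,000.
The River Delta: 0.3724×2.18 + 0.3246×17.97 + 0.3030×88.51 = 33.4615 per 100,000.
Difference = 31.4605 − 33.4615 = -2.0010.

-2.0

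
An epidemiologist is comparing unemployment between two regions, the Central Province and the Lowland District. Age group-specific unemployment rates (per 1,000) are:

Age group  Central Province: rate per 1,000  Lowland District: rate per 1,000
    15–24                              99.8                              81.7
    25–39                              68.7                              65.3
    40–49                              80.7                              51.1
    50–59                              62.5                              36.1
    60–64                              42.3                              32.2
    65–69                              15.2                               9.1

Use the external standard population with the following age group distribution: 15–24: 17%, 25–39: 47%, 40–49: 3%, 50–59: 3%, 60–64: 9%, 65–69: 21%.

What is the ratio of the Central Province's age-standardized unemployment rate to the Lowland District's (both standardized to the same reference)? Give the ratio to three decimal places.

1.164

Standard weights: 0.17, 0.47, 0.03, 0.03, 0.09, 0.21.
The Central Province: 0.1700×99.8 + 0.4700×68.7 + 0.0300×80.7 + 0.0300×62.5 + 0.0900×42.3 + 0.2100×15.2 = 60.5500 per 1,000.
The Lowland District: 0.1700×81.7 + 0.4700×65.3 + 0.0300×51.1 + 0.0300×36.1 + 0.0900×32.2 + 0.2100×9.1 = 52.0050 per 1,000.
Ratio = 60.5500 ÷ 52.0050 = 1.16431.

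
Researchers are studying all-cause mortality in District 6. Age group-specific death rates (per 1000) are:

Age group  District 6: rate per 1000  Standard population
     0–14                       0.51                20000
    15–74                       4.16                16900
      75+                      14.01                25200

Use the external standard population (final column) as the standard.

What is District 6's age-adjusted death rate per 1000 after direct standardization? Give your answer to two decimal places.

6.98

Standard total = 62100; weights = 0.3221, 0.2721, 0.4058.
Standardized rate: 0.3221×0.51 + 0.2721×4.16 + 0.4058×14.01 = 6.9816 per 1000.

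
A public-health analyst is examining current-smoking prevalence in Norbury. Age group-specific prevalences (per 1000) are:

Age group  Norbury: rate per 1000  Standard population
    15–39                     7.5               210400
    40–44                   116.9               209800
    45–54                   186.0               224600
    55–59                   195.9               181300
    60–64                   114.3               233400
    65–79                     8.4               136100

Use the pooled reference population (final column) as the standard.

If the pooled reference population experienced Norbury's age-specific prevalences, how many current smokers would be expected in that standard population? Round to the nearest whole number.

131217

Expected current smokers = Σ (standard pop × age-specific rate ÷ 1000)
= 210400×7.5/1000 + 209800×116.9/1000 + 224600×186.0/1000 + 181300×195.9/1000 + 233400×114.3/1000 + 136100×8.4/1000
= 1578.00 + 24525.62 + 41775.60 + 35516.67 + 26677.62 + 1143.24 = 131216.75.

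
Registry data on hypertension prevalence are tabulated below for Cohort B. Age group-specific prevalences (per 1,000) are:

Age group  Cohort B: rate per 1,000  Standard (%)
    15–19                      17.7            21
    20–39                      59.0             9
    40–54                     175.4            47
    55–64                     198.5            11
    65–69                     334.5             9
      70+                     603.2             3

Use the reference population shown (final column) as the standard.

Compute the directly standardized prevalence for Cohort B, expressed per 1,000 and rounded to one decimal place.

Standard weights: 0.21, 0.09, 0.47, 0.11, 0.09, 0.03.
Standardized rate: 0.2100×17.7 + 0.0900×59.0 + 0.4700×175.4 + 0.1100×198.5 + 0.0900×334.5 + 0.0300×603.2 = 161.5010 per 1,000.

161.5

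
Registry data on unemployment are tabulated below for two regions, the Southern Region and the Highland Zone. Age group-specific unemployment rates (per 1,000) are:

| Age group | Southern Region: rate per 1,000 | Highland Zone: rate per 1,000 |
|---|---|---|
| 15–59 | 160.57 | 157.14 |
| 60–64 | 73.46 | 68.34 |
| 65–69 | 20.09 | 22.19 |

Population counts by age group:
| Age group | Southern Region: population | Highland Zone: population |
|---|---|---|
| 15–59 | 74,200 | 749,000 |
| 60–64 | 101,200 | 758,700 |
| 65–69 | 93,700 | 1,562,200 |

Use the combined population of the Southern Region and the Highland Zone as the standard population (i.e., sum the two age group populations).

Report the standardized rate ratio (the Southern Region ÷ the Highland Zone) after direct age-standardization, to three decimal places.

Combined standard total = 3,339,000; weights = 0.2465, 0.2575, 0.4959.
The Southern Region: 0.2465×160.57 + 0.2575×73.46 + 0.4959×20.09 = 68.4686 per 1,000.
The Highland Zone: 0.2465×157.14 + 0.2575×68.34 + 0.4959×22.19 = 67.3458 per 1,000.
Ratio = 68.4686 ÷ 67.3458 = 1.01667.

1.017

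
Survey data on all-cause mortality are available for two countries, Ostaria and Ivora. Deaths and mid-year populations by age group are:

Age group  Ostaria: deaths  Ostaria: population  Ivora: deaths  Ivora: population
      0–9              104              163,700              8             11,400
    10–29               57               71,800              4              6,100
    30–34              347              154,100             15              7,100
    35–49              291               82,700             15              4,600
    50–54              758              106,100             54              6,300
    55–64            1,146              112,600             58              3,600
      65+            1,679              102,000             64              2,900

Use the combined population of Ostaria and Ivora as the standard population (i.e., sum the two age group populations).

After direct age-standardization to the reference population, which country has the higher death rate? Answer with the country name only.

Age-specific rates per 100,000 for Ostaria: 63.53, 79.39, 225.18, 351.87, 714.42, 1017.76, 1646.08.
For Ivora: 70.18, 65.57, 211.27, 326.09, 857.14, 1611.11, 2206.90.
Combined standard total = 835,000; weights = 0.2097, 0.0933, 0.1931, 0.1046, 0.1346, 0.1392, 0.1256.
Ostaria: 0.2097×63.53 + 0.0933×79.39 + 0.1931×225.18 + 0.1046×351.87 + 0.1346×714.42 + 0.1392×1017.76 + 0.1256×1646.08 = 545.5860 per 100,000.
Ivora: 0.2097×70.18 + 0.0933×65.57 + 0.1931×211.27 + 0.1046×326.09 + 0.1346×857.14 + 0.1392×1611.11 + 0.1256×2206.90 = 712.5474 per 100,000.
The crude rates (552.59 vs 519.05) would put Ostaria higher, but that reflects its age composition; once standardized to a common age structure, Ivora has the higher underlying rate.

Ivora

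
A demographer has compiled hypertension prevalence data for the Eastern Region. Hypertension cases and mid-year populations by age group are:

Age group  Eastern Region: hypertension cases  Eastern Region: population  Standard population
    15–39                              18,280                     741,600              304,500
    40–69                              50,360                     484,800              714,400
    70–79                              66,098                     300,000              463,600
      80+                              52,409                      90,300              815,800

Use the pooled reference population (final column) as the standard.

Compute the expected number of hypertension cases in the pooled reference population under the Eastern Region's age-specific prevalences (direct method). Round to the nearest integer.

657340

Age-specific rates per 1,000 for the Eastern Region: 24.649, 103.878, 220.327, 580.388.
Expected hypertension cases = Σ (standard pop × age-specific rate ÷ 1,000)
= 304,500×24.649/1,000 + 714,400×103.878/1,000 + 463,600×220.327/1,000 + 815,800×580.388/1,000
= 7505.74 + 74210.36 + 102143.44 + 473480.20 = 657339.75.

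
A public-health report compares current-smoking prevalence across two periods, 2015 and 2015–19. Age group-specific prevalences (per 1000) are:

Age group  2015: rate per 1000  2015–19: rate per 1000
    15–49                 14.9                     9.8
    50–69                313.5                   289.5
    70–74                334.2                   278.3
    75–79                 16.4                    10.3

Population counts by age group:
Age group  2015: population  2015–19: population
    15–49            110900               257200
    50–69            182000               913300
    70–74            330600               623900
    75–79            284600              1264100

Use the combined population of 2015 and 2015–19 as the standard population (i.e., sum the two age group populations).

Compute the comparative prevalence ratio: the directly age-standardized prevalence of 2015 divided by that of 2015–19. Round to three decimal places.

Combined standard total = 3966600; weights = 0.0928, 0.2761, 0.2406, 0.3904.
2015: 0.0928×14.9 + 0.2761×313.5 + 0.2406×334.2 + 0.3904×16.4 = 174.7728 per 1000.
2015–19: 0.0928×9.8 + 0.2761×289.5 + 0.2406×278.3 + 0.3904×10.3 = 151.8393 per 1000.
Ratio = 174.7728 ÷ 151.8393 = 1.15104.

1.151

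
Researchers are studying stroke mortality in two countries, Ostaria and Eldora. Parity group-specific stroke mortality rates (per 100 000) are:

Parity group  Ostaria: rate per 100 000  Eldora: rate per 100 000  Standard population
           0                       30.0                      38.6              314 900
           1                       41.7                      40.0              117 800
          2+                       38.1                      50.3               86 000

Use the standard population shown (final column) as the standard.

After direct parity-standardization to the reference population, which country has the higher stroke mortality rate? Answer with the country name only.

Eldora

Standard total = 518 700; weights = 0.6071, 0.2271, 0.1658.
Ostaria: 0.6071×30.0 + 0.2271×41.7 + 0.1658×38.1 = 34.0001 per 100 000.
Eldora: 0.6071×38.6 + 0.2271×40.0 + 0.1658×50.3 = 40.8578 per 100 000.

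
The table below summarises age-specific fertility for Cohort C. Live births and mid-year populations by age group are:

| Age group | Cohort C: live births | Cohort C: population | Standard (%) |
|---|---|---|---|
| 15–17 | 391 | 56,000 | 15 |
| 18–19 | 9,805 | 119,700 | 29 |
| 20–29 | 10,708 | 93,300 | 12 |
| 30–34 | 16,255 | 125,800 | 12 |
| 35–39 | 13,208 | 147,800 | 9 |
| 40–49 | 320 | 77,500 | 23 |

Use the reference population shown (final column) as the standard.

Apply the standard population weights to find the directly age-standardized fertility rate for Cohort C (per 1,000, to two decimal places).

63.07

Age-specific rates per 1,000 for Cohort C: 6.982, 81.913, 114.770, 129.213, 89.364, 4.129.
Standard weights: 0.15, 0.29, 0.12, 0.12, 0.09, 0.23.
Standardized rate: 0.1500×6.982 + 0.2900×81.913 + 0.1200×114.770 + 0.1200×129.213 + 0.0900×89.364 + 0.2300×4.129 = 63.0725 per 1,000.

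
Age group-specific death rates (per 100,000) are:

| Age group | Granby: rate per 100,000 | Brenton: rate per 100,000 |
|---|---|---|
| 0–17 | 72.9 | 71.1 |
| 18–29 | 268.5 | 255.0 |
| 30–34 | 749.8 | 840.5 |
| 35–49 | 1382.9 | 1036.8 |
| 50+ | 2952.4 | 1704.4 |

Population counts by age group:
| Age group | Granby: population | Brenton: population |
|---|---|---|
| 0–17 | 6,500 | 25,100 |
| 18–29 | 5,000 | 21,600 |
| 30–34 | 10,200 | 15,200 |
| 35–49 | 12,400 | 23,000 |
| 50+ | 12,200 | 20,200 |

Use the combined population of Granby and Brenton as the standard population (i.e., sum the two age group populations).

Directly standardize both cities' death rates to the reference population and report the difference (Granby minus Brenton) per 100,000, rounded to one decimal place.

335.5

Combined standard total = 151,400; weights = 0.2087, 0.1757, 0.1678, 0.2338, 0.2140.
Granby: 0.2087×72.9 + 0.1757×268.5 + 0.1678×749.8 + 0.2338×1382.9 + 0.2140×2952.4 = 1143.3493 per 100,000.
Brenton: 0.2087×71.1 + 0.1757×255.0 + 0.1678×840.5 + 0.2338×1036.8 + 0.2140×1704.4 = 807.8186 per 100,000.
Difference = 1143.3493 − 807.8186 = 335.5306.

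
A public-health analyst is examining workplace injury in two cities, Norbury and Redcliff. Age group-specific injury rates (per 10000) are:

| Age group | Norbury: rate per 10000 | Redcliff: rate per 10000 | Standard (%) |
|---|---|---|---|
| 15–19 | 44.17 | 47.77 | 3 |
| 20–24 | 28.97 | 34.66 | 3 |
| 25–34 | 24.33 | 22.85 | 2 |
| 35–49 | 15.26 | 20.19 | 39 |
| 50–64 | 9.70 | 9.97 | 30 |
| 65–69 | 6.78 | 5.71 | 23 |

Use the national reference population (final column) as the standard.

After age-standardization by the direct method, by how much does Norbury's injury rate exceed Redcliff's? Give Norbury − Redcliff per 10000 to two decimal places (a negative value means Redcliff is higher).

-2.01

Standard weights: 0.03, 0.03, 0.02, 0.39, 0.30, 0.23.
Norbury: 0.0300×44.17 + 0.0300×28.97 + 0.0200×24.33 + 0.3900×15.26 + 0.3000×9.70 + 0.2300×6.78 = 13.1016 per 10000.
Redcliff: 0.0300×47.77 + 0.0300×34.66 + 0.0200×22.85 + 0.3900×20.19 + 0.3000×9.97 + 0.2300×5.71 = 15.1083 per 10000.
Difference = 13.1016 − 15.1083 = -2.0067.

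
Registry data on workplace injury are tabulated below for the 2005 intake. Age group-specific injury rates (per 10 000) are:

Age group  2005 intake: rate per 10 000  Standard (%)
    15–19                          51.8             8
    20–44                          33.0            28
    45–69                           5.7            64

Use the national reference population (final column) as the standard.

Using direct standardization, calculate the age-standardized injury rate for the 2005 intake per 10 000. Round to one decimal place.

17.0

Standard weights: 0.08, 0.28, 0.64.
Standardized rate: 0.0800×51.8 + 0.2800×33.0 + 0.6400×5.7 = 17.0320 per 10 000.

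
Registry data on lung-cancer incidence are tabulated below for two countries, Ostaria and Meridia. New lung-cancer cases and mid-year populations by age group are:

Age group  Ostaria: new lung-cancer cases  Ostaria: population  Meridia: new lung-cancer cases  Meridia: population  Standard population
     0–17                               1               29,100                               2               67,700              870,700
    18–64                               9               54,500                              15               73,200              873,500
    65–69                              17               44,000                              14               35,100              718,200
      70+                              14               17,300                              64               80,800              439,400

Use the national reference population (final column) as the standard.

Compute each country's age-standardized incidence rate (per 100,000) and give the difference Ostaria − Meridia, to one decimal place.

Age-specific rates per 100,000 for Ostaria: 3.44, 16.51, 38.64, 80.92.
For Meridia: 2.95, 20.49, 39.89, 79.21.
Standard total = 2,901,800; weights = 0.3001, 0.3010, 0.2475, 0.1514.
Ostaria: 0.3001×3.44 + 0.3010×16.51 + 0.2475×38.64 + 0.1514×80.92 = 27.8186 per 100,000.
Meridia: 0.3001×2.95 + 0.3010×20.49 + 0.2475×39.89 + 0.1514×79.21 = 28.9206 per 100,000.
Difference = 27.8186 − 28.9206 = -1.1021.

-1.1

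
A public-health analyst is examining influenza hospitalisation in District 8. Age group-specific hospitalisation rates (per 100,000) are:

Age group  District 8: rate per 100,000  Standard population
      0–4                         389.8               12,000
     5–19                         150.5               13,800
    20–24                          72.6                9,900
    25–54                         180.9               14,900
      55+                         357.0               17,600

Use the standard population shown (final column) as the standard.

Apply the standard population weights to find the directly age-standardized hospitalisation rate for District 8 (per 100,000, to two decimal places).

241.23

Standard total = 68,200; weights = 0.1760, 0.2023, 0.1452, 0.2185, 0.2581.
Standardized rate: 0.1760×389.8 + 0.2023×150.5 + 0.1452×72.6 + 0.2185×180.9 + 0.2581×357.0 = 241.2295 per 100,000.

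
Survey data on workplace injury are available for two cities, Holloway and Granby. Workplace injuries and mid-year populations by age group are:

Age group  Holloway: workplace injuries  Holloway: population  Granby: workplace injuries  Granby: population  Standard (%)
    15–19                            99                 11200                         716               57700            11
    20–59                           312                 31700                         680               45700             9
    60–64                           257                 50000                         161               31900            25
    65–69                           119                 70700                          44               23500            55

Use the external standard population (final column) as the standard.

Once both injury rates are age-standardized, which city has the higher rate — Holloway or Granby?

Age-specific rates per 10000 for Holloway: 88.39, 98.42, 51.40, 16.83.
For Granby: 124.09, 148.80, 50.47, 18.72.
Standard weights: 0.11, 0.09, 0.25, 0.55.
Holloway: 0.1100×88.39 + 0.0900×98.42 + 0.2500×51.40 + 0.5500×16.83 = 40.6887 per 10000.
Granby: 0.1100×124.09 + 0.0900×148.80 + 0.2500×50.47 + 0.5500×18.72 = 49.9570 per 10000.

Granby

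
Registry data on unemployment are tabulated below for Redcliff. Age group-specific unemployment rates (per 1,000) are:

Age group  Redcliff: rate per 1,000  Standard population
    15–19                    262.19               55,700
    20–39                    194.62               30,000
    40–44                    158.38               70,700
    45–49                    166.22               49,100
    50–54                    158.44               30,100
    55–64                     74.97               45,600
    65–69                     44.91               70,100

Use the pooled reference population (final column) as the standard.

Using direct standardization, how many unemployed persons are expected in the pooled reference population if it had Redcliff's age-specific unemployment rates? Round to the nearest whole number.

Expected unemployed persons = Σ (standard pop × age-specific rate ÷ 1,000)
= 55,700×262.19/1,000 + 30,000×194.62/1,000 + 70,700×158.38/1,000 + 49,100×166.22/1,000 + 30,100×158.44/1,000 + 45,600×74.97/1,000 + 70,100×44.91/1,000
= 14603.98 + 5838.60 + 11197.47 + 8161.40 + 4769.04 + 3418.63 + 3148.19 = 51137.32.

51137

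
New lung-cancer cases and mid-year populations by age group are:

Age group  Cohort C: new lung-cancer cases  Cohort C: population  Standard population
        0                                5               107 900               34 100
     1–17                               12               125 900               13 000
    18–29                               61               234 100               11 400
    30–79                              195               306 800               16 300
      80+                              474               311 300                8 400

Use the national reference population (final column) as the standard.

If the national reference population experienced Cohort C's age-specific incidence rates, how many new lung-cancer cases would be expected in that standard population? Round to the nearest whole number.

29

Age-specific rates per 100 000 for Cohort C: 4.63, 9.53, 26.06, 63.56, 152.26.
Expected new lung-cancer cases = Σ (standard pop × age-specific rate ÷ 100 000)
= 34 100×4.63/100 000 + 13 000×9.53/100 000 + 11 400×26.06/100 000 + 16 300×63.56/100 000 + 8 400×152.26/100 000
= 1.58 + 1.24 + 2.97 + 10.36 + 12.79 = 28.94.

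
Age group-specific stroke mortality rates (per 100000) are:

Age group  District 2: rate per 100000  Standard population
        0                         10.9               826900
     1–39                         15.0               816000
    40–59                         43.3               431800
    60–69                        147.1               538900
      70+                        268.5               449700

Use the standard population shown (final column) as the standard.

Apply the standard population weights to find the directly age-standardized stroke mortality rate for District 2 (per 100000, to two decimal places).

Standard total = 3063300; weights = 0.2699, 0.2664, 0.1410, 0.1759, 0.1468.
Standardized rate: 0.2699×10.9 + 0.2664×15.0 + 0.1410×43.3 + 0.1759×147.1 + 0.1468×268.5 = 78.3360 per 100000.

78.34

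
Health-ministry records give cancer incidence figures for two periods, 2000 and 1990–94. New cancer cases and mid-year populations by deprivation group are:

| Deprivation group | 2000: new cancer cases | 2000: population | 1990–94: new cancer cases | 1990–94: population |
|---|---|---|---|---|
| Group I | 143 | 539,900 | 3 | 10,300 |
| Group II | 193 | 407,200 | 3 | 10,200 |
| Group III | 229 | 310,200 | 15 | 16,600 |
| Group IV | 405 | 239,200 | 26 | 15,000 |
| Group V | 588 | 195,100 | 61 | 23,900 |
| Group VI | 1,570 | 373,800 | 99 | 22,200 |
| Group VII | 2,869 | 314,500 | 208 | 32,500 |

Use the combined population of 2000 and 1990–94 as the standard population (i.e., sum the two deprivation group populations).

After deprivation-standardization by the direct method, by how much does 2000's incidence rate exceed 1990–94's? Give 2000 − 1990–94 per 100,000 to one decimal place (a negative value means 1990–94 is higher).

37.4

Deprivation-specific rates per 100,000 for 2000: 26.49, 47.40, 73.82, 169.31, 301.38, 420.01, 912.24.
For 1990–94: 29.13, 29.41, 90.36, 173.33, 255.23, 445.95, 640.00.
Combined standard total = 2,510,600; weights = 0.2192, 0.1663, 0.1302, 0.1013, 0.0872, 0.1577, 0.1382.
2000: 0.2192×26.49 + 0.1663×47.40 + 0.1302×73.82 + 0.1013×169.31 + 0.0872×301.38 + 0.1577×420.01 + 0.1382×912.24 = 259.0602 per 100,000.
1990–94: 0.2192×29.13 + 0.1663×29.41 + 0.1302×90.36 + 0.1013×173.33 + 0.0872×255.23 + 0.1577×445.95 + 0.1382×640.00 = 221.6455 per 100,000.
Difference = 259.0602 − 221.6455 = 37.4147.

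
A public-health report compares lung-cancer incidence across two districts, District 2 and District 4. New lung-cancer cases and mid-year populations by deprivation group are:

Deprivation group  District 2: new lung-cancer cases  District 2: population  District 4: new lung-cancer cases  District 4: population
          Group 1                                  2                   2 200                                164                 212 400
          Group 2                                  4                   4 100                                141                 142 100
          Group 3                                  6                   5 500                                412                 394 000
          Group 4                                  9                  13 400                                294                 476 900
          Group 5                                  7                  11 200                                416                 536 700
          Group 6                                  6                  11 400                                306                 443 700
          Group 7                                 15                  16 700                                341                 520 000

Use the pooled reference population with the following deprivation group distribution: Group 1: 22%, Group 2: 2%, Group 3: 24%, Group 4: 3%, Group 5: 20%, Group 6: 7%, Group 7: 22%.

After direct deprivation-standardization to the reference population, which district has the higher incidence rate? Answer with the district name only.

District 2

Deprivation-specific rates per 100 000 for District 2: 90.91, 97.56, 109.09, 67.16, 62.50, 52.63, 89.82.
For District 4: 77.21, 99.23, 104.57, 61.65, 77.51, 68.97, 65.58.
Standard weights: 0.22, 0.02, 0.24, 0.03, 0.20, 0.07, 0.22.
District 2: 0.2200×90.91 + 0.0200×97.56 + 0.2400×109.09 + 0.0300×67.16 + 0.2000×62.50 + 0.0700×52.63 + 0.2200×89.82 = 86.0927 per 100 000.
District 4: 0.2200×77.21 + 0.0200×99.23 + 0.2400×104.57 + 0.0300×61.65 + 0.2000×77.51 + 0.0700×68.97 + 0.2200×65.58 = 80.6739 per 100 000.
The crude rates (75.97 vs 76.09) would put District 4 higher, but that reflects its deprivation composition; once standardized to a common deprivation structure, District 2 has the higher underlying rate.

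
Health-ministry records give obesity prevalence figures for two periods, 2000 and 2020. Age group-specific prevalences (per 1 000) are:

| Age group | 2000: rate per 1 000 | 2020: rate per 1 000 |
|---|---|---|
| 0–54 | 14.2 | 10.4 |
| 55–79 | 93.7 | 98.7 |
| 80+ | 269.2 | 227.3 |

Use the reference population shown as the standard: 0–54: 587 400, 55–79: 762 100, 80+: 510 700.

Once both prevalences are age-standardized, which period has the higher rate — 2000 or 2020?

2000

Standard total = 1 860 200; weights = 0.3158, 0.4097, 0.2745.
2000: 0.3158×14.2 + 0.4097×93.7 + 0.2745×269.2 = 116.7779 per 1 000.
2020: 0.3158×10.4 + 0.4097×98.7 + 0.2745×227.3 = 106.1232 per 1 000.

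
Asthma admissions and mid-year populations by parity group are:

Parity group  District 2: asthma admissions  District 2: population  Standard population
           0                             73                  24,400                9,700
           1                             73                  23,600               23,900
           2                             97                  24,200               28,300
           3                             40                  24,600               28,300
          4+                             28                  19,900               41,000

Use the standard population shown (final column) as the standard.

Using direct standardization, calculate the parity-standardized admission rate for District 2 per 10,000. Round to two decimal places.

24.40

Parity-specific rates per 10,000 for District 2: 29.92, 30.93, 40.08, 16.26, 14.07.
Standard total = 131,200; weights = 0.0739, 0.1822, 0.2157, 0.2157, 0.3125.
Standardized rate: 0.0739×29.92 + 0.1822×30.93 + 0.2157×40.08 + 0.2157×16.26 + 0.3125×14.07 = 24.3969 per 10,000.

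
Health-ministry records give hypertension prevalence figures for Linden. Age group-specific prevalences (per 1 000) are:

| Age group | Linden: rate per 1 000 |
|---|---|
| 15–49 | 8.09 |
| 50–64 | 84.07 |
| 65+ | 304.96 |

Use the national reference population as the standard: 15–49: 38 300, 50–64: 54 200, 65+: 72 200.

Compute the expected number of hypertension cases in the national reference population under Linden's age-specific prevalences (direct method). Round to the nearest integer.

26885

Expected hypertension cases = Σ (standard pop × age-specific rate ÷ 1 000)
= 38 300×8.09/1 000 + 54 200×84.07/1 000 + 72 200×304.96/1 000
= 309.85 + 4556.59 + 22018.11 = 26884.55.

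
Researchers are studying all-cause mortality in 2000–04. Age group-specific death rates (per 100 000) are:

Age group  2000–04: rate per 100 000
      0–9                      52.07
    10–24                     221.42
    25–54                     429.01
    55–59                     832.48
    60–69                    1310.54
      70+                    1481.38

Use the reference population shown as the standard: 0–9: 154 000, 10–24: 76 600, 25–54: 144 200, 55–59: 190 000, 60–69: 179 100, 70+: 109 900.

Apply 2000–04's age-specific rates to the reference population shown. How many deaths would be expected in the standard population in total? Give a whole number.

6425

Expected deaths = Σ (standard pop × age-specific rate ÷ 100 000)
= 154 000×52.07/100 000 + 76 600×221.42/100 000 + 144 200×429.01/100 000 + 190 000×832.48/100 000 + 179 100×1310.54/100 000 + 109 900×1481.38/100 000
= 80.19 + 169.61 + 618.63 + 1581.71 + 2347.18 + 1628.04 = 6425.35.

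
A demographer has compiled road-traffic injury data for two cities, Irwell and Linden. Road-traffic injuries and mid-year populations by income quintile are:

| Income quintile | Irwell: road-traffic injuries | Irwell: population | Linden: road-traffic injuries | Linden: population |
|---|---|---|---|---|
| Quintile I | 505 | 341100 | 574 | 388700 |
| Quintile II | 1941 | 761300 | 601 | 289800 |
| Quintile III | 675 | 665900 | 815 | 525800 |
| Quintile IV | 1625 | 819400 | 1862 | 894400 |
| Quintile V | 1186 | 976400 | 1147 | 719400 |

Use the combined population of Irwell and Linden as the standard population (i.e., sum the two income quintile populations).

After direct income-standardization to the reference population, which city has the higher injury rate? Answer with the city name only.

Income-specific rates per 100000 for Irwell: 148.05, 254.96, 101.37, 198.32, 121.47.
For Linden: 147.67, 207.38, 155.00, 208.18, 159.44.
Combined standard total = 6382200; weights = 0.1143, 0.1647, 0.1867, 0.2685, 0.2657.
Irwell: 0.1143×148.05 + 0.1647×254.96 + 0.1867×101.37 + 0.2685×198.32 + 0.2657×121.47 = 163.3746 per 100000.
Linden: 0.1143×147.67 + 0.1647×207.38 + 0.1867×155.00 + 0.2685×208.18 + 0.2657×159.44 = 178.2505 per 100000.

Linden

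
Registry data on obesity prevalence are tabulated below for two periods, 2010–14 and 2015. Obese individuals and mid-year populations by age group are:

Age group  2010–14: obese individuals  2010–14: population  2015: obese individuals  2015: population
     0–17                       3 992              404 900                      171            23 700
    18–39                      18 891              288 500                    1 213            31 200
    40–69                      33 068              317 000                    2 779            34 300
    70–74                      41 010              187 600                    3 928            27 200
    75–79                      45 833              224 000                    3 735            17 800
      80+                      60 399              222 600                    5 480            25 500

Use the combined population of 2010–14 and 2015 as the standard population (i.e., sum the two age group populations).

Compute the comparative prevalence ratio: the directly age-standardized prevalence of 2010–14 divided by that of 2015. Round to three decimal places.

1.260

Age-specific rates per 1 000 for 2010–14: 9.859, 65.480, 104.315, 218.603, 204.612, 271.334.
For 2015: 7.215, 38.878, 81.020, 144.412, 209.831, 214.902.
Combined standard total = 1 804 300; weights = 0.2375, 0.1772, 0.1947, 0.1190, 0.1340, 0.1375.
2010–14: 0.2375×9.859 + 0.1772×65.480 + 0.1947×104.315 + 0.1190×218.603 + 0.1340×204.612 + 0.1375×271.334 = 125.0096 per 1 000.
2015: 0.2375×7.215 + 0.1772×38.878 + 0.1947×81.020 + 0.1190×144.412 + 0.1340×209.831 + 0.1375×214.902 = 99.2398 per 1 000.
Ratio = 125.0096 ÷ 99.2398 = 1.25967.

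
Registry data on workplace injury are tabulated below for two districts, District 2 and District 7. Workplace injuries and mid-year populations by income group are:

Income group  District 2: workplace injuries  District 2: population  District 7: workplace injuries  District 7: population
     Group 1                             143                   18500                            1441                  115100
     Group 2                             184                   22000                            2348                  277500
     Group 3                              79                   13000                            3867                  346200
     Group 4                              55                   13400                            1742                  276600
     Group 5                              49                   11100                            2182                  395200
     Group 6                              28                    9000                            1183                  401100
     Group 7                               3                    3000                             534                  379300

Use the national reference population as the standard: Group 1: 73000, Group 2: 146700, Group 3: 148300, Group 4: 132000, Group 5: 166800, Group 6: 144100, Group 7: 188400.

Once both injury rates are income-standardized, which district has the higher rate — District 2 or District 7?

Income-specific rates per 10000 for District 2: 77.30, 83.64, 60.77, 41.04, 44.14, 31.11, 10.00.
For District 7: 125.20, 84.61, 111.70, 62.98, 55.21, 29.49, 14.08.
Standard total = 999300; weights = 0.0731, 0.1468, 0.1484, 0.1321, 0.1669, 0.1442, 0.1885.
District 2: 0.0731×77.30 + 0.1468×83.64 + 0.1484×60.77 + 0.1321×41.04 + 0.1669×44.14 + 0.1442×31.11 + 0.1885×10.00 = 46.1048 per 10000.
District 7: 0.0731×125.20 + 0.1468×84.61 + 0.1484×111.70 + 0.1321×62.98 + 0.1669×55.21 + 0.1442×29.49 + 0.1885×14.08 = 62.5858 per 10000.

District 7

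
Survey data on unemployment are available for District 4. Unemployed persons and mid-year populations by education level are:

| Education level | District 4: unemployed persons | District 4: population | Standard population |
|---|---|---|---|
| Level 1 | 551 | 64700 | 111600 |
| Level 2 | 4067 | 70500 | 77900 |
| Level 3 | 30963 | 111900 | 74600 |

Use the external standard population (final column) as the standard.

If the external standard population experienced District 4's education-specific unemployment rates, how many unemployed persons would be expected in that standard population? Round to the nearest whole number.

26086

Education-specific rates per 1000 for District 4: 8.516, 57.688, 276.702.
Expected unemployed persons = Σ (standard pop × education-specific rate ÷ 1000)
= 111600×8.516/1000 + 77900×57.688/1000 + 74600×276.702/1000
= 950.41 + 4493.89 + 20642.00 = 26086.30.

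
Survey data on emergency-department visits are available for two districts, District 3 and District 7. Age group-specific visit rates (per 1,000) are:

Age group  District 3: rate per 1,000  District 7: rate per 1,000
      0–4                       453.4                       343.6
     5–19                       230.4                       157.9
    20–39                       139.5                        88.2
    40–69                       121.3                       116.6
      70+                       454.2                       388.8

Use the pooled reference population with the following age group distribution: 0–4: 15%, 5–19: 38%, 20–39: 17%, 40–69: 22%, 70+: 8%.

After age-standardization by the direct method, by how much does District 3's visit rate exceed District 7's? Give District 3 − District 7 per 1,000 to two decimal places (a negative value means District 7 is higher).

Standard weights: 0.15, 0.38, 0.17, 0.22, 0.08.
District 3: 0.1500×453.4 + 0.3800×230.4 + 0.1700×139.5 + 0.2200×121.3 + 0.0800×454.2 = 242.2990 per 1,000.
District 7: 0.1500×343.6 + 0.3800×157.9 + 0.1700×88.2 + 0.2200×116.6 + 0.0800×388.8 = 183.2920 per 1,000.
Difference = 242.2990 − 183.2920 = 59.0070.

59.01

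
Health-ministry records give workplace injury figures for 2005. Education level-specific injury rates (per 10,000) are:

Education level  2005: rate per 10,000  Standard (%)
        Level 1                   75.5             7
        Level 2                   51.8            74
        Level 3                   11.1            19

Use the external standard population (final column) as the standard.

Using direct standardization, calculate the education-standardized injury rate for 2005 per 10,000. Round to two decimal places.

45.73

Standard weights: 0.07, 0.74, 0.19.
Standardized rate: 0.0700×75.5 + 0.7400×51.8 + 0.1900×11.1 = 45.7260 per 10,000.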